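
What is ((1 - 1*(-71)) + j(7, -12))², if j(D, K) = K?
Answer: 3600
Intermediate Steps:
((1 - 1*(-71)) + j(7, -12))² = ((1 - 1*(-71)) - 12)² = ((1 + 71) - 12)² = (72 - 12)² = 60² = 3600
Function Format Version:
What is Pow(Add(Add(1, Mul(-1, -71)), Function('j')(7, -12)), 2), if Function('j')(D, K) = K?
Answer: 3600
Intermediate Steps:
Pow(Add(Add(1, Mul(-1, -71)), Function('j')(7, -12)), 2) = Pow(Add(Add(1, Mul(-1, -71)), -12), 2) = Pow(Add(Add(1, 71), -12), 2) = Pow(Add(72, -12), 2) = Pow(60, 2) = 3600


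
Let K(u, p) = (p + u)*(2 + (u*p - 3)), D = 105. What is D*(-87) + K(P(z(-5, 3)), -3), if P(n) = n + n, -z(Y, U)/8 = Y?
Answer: -27692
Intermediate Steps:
z(Y, U) = -8*Y
P(n) = 2*n
K(u, p) = (-1 + p*u)*(p + u) (K(u, p) = (p + u)*(2 + (p*u - 3)) = (p + u)*(2 + (-3 + p*u)) = (p + u)*(-1 + p*u) = (-1 + p*u)*(p + u))
D*(-87) + K(P(z(-5, 3)), -3) = 105*(-87) + (-1*(-3) - 2*(-8*(-5)) - 3*(2*(-8*(-5)))**2 + (2*(-8*(-5)))*(-3)**2) = -9135 + (3 - 2*40 - 3*(2*40)**2 + (2*40)*9) = -9135 + (3 - 1*80 - 3*80**2 + 80*9) = -9135 + (3 - 80 - 3*6400 + 720) = -9135 + (3 - 80 - 19200 + 720) = -9135 - 18557 = -27692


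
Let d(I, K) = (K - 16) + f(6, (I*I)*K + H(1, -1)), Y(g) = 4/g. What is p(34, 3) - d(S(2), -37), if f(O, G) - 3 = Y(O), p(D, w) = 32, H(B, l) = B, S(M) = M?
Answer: 244/3 ≈ 81.333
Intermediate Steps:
f(O, G) = 3 + 4/O
d(I, K) = -37/3 + K (d(I, K) = (K - 16) + (3 + 4/6) = (-16 + K) + (3 + 4*(⅙)) = (-16 + K) + (3 + ⅔) = (-16 + K) + 11/3 = -37/3 + K)
p(34, 3) - d(S(2), -37) = 32 - (-37/3 - 37) = 32 - 1*(-148/3) = 32 + 148/3 = 244/3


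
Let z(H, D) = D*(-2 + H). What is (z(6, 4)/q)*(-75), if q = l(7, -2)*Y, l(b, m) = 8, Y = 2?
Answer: -75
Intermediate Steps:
q = 16 (q = 8*2 = 16)
(z(6, 4)/q)*(-75) = ((4*(-2 + 6))/16)*(-75) = ((4*4)*(1/16))*(-75) = (16*(1/16))*(-75) = 1*(-75) = -75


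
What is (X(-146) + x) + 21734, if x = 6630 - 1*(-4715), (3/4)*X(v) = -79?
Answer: 98921/3 ≈ 32974.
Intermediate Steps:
X(v) = -316/3 (X(v) = (4/3)*(-79) = -316/3)
x = 11345 (x = 6630 + 4715 = 11345)
(X(-146) + x) + 21734 = (-316/3 + 11345) + 21734 = 33719/3 + 21734 = 98921/3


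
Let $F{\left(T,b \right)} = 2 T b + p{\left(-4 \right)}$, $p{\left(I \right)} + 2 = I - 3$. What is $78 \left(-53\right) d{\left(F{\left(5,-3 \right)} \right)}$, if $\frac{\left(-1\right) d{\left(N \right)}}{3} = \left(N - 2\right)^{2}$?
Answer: $20847762$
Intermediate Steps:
$p{\left(I \right)} = -5 + I$ ($p{\left(I \right)} = -2 + \left(I - 3\right) = -2 + \left(-3 + I\right) = -5 + I$)
$F{\left(T,b \right)} = -9 + 2 T b$ ($F{\left(T,b \right)} = 2 T b - 9 = -9 + 2 T b$)
$d{\left(N \right)} = - 3 \left(-2 + N\right)^{2}$ ($d{\left(N \right)} = - 3 \left(N - 2\right)^{2} = - 3 \left(-2 + N\right)^{2}$)
$78 \left(-53\right) d{\left(F{\left(5,-3 \right)} \right)} = 78 \left(-53\right) \left(- 3 \left(-2 + \left(-9 + 2 \cdot 5 \left(-3\right)\right)\right)^{2}\right) = - 4134 \left(- 3 \left(-2 - 39\right)^{2}\right) = - 4134 \left(- 3 \left(-41\right)^{2}\right) = - 4134 \left(\left(-3\right) 1681\right) = \left(-4134\right) \left(-5043\right) = 20847762$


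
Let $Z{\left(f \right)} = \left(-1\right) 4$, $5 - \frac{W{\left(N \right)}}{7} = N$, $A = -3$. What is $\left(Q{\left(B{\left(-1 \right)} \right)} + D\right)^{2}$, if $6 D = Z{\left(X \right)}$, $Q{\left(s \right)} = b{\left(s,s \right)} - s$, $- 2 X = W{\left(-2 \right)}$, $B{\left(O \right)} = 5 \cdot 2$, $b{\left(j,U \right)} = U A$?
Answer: $\frac{14884}{9} \approx 1653.8$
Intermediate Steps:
$W{\left(N \right)} = 35 - 7 N$
$b{\left(j,U \right)} = - 3 U$ ($b{\left(j,U \right)} = U \left(-3\right) = - 3 U$)
$B{\left(O \right)} = 10$
$X = - \frac{49}{2}$ ($X = - \frac{35 - -14}{2} = - \frac{35 + 14}{2} = \left(- \frac{1}{2}\right) 49 = - \frac{49}{2} \approx -24.5$)
$Q{\left(s \right)} = - 4 s$ ($Q{\left(s \right)} = - 3 s - s = - 4 s$)
$Z{\left(f \right)} = -4$
$D = - \frac{2}{3}$ ($D = \frac{1}{6} \left(-4\right) = - \frac{2}{3} \approx -0.66667$)
$\left(Q{\left(B{\left(-1 \right)} \right)} + D\right)^{2} = \left(\left(-4\right) 10 - \frac{2}{3}\right)^{2} = \left(-40 - \frac{2}{3}\right)^{2} = \left(- \frac{122}{3}\right)^{2} = \frac{14884}{9}$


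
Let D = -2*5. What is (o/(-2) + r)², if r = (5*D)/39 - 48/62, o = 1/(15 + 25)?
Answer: 40035607921/9354758400 ≈ 4.2797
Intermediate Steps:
D = -10
o = 1/40 ≈ 0.025000
r = -2486/1209 (r = (5*(-10))/39 - 48/62 = -50*1/39 - 48*1/62 = -50/39 - 24/31 = -2486/1209 ≈ -2.0562)
(o/(-2) + r)² = ((1/40)/(-2) - 2486/1209)² = (-½*1/40 - 2486/1209)² = (-1/80 - 2486/1209)² = (-200089/96720)² = 40035607921/9354758400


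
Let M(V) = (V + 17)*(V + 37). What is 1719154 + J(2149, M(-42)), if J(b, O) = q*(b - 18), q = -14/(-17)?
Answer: 29255452/17 ≈ 1.7209e+6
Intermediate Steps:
q = 14/17 (q = -14*(-1/17) = 14/17 ≈ 0.82353)
M(V) = (17 + V)*(37 + V)
J(b, O) = -252/17 + 14*b/17 (J(b, O) = 14*(b - 18)/17 = 14*(-18 + b)/17 = -252/17 + 14*b/17)
1719154 + J(2149, M(-42)) = 1719154 + (-252/17 + (14/17)*2149) = 1719154 + (-252/17 + 30086/17) = 1719154 + 29834/17 = 29255452/17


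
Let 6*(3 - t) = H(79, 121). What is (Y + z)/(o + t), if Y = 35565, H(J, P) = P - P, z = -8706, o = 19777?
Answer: 26859/19780 ≈ 1.3579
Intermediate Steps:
H(J, P) = 0
t = 3 (t = 3 - ⅙*0 = 3 + 0 = 3)
(Y + z)/(o + t) = (35565 - 8706)/(19777 + 3) = 26859/19780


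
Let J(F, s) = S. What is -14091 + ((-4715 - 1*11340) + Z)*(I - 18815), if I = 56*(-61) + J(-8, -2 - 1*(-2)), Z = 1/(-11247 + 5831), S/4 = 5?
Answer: 1931256334035/5416 ≈ 3.5658e+8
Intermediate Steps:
S = 20 (S = 4*5 = 20)
J(F, s) = 20
Z = -1/5416 (Z = 1/(-5416) = -1/5416 ≈ -0.00018464)
I = -3396 (I = 56*(-61) + 20 = -3416 + 20 = -3396)
-14091 + ((-4715 - 1*11340) + Z)*(I - 18815) = -14091 + ((-4715 - 1*11340) - 1/5416)*(-3396 - 18815) = -14091 + ((-4715 - 11340) - 1/5416)*(-22211) = -14091 + (-16055 - 1/5416)*(-22211) = -14091 - 86953881/5416*(-22211) = -14091 + 1931332650891/5416 = 1931256334035/5416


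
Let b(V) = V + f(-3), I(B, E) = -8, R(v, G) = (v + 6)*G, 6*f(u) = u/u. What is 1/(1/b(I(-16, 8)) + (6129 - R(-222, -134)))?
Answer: -47/1072311 ≈ -4.3831e-5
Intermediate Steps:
f(u) = ⅙ (f(u) = (u/u)/6 = (⅙)*1 = ⅙)
R(v, G) = G*(6 + v) (R(v, G) = (6 + v)*G = G*(6 + v))
b(V) = ⅙ + V (b(V) = V + ⅙ = ⅙ + V)
1/(1/b(I(-16, 8)) + (6129 - R(-222, -134))) = 1/(1/(⅙ - 8) + (6129 - (-134)*(6 - 222))) = 1/(1/(-47/6) + (6129 - (-134)*(-216))) = 1/(-6/47 + (6129 - 1*28944)) = 1/(-6/47 + (6129 - 28944)) = 1/(-6/47 - 22815) = 1/(-1072311/47) = -47/1072311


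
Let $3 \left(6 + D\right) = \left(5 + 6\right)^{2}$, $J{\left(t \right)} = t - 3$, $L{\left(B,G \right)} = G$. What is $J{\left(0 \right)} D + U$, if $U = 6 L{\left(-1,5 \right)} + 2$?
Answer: $-71$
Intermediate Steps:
$J{\left(t \right)} = -3 + t$ ($J{\left(t \right)} = t - 3 = -3 + t$)
$D = \frac{103}{3}$ ($D = -6 + \frac{\left(5 + 6\right)^{2}}{3} = -6 + \frac{11^{2}}{3} = -6 + \frac{1}{3} \cdot 121 = -6 + \frac{121}{3} = \frac{103}{3} \approx 34.333$)
$U = 32$ ($U = 6 \cdot 5 + 2 = 30 + 2 = 32$)
$J{\left(0 \right)} D + U = \left(-3 + 0\right) \frac{103}{3} + 32 = \left(-3\right) \frac{103}{3} + 32 = -103 + 32 = -71$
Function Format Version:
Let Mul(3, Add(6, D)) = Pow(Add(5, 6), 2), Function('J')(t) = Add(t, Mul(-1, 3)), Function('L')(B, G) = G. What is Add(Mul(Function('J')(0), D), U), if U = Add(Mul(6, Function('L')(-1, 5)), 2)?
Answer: -71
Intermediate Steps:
Function('J')(t) = Add(-3, t) (Function('J')(t) = Add(t, -3) = Add(-3, t))
D = Rational(103, 3) (D = Add(-6, Mul(Rational(1, 3), Pow(Add(5, 6), 2))) = Add(-6, Mul(Rational(1, 3), Pow(11, 2))) = Add(-6, Mul(Rational(1, 3), 121)) = Add(-6, Rational(121, 3)) = Rational(103, 3) ≈ 34.333)
U = 32 (U = Add(Mul(6, 5), 2) = Add(30, 2) = 32)
Add(Mul(Function('J')(0), D), U) = Add(Mul(Add(-3, 0), Rational(103, 3)), 32) = Add(Mul(-3, Rational(103, 3)), 32) = Add(-103, 32) = -71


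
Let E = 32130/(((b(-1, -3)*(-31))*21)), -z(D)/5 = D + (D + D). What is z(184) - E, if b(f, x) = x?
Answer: -86070/31 ≈ -2776.5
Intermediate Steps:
z(D) = -15*D (z(D) = -5*(D + (D + D)) = -5*(D + 2*D) = -15*D)
E = 510/31 (E = 32130/((-3*(-31)*21)) = 32130/((93*21)) = 32130/1953 = 32130*(1/1953) = 510/31 ≈ 16.452)
z(184) - E = -15*184 - 1*510/31 = -2760 - 510/31 = -86070/31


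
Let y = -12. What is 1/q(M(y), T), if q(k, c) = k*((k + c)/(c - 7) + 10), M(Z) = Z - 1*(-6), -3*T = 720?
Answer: -247/16296 ≈ -0.015157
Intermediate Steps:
T = -240 (T = -⅓*720 = -240)
M(Z) = 6 + Z (M(Z) = Z + 6 = 6 + Z)
q(k, c) = k*(10 + (c + k)/(-7 + c)) (q(k, c) = k*((c + k)/(-7 + c) + 10) = k*(10 + (c + k)/(-7 + c)))
1/q(M(y), T) = 1/((6 - 12)*(-70 + (6 - 12) + 11*(-240))/(-7 - 240)) = 1/(-6*(-70 - 6 - 2640)/(-247)) = 1/(-6*(-1/247)*(-2716)) = 1/(-16296/247) = -247/16296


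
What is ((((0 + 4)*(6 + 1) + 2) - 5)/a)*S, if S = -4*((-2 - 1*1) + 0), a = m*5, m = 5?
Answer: 12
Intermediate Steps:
a = 25 (a = 5*5 = 25)
S = 12 (S = -4*((-2 - 1) + 0) = -4*(-3 + 0) = -4*(-3) = 12)
((((0 + 4)*(6 + 1) + 2) - 5)/a)*S = ((((0 + 4)*(6 + 1) + 2) - 5)/25)*12 = (((4*7 + 2) - 5)*(1/25))*12 = (((28 + 2) - 5)*(1/25))*12 = ((30 - 5)*(1/25))*12 = (25*(1/25))*12 = 1*12 = 12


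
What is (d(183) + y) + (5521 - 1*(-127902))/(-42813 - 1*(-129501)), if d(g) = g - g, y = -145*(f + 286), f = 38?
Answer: -4072468817/86688 ≈ -46978.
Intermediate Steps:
y = -46980 (y = -145*(38 + 286) = -145*324 = -46980)
d(g) = 0
(d(183) + y) + (5521 - 1*(-127902))/(-42813 - 1*(-129501)) = (0 - 46980) + (5521 - 1*(-127902))/(-42813 - 1*(-129501)) = -46980 + (5521 + 127902)/(-42813 + 129501) = -46980 + 133423/86688 = -4072468817/86688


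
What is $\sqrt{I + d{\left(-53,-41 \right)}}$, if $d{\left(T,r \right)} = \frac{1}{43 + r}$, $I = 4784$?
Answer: $\frac{\sqrt{19138}}{2} \approx 69.17$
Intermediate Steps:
$\sqrt{I + d{\left(-53,-41 \right)}} = \sqrt{4784 + \frac{1}{43 - 41}} = \sqrt{4784 + \frac{1}{2}} = \sqrt{\frac{9569}{2}} = \frac{\sqrt{19138}}{2}$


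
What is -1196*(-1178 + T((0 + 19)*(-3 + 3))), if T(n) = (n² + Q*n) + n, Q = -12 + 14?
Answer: 1408888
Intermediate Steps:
Q = 2
T(n) = n² + 3*n (T(n) = (n² + 2*n) + n = n² + 3*n)
-1196*(-1178 + T((0 + 19)*(-3 + 3))) = -1196*(-1178 + ((0 + 19)*(-3 + 3))*(3 + (0 + 19)*(-3 + 3))) = -1196*(-1178 + (19*0)*(3 + 19*0)) = -1196*(-1178 + 0*(3 + 0)) = -1196*(-1178 + 0*3) = -1196*(-1178 + 0) = -1196*(-1178) = 1408888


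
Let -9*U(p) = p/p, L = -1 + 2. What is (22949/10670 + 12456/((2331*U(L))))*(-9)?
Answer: 1142655561/2763530 ≈ 413.48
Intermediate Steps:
L = 1
U(p) = -⅑ (U(p) = -p/(9*p) = -⅑*1 = -⅑)
(22949/10670 + 12456/((2331*U(L))))*(-9) = (22949/10670 + 12456/((2331*(-⅑))))*(-9) = (22949*(1/10670) + 12456/(-259))*(-9) = (22949/10670 + 12456*(-1/259))*(-9) = (22949/10670 - 12456/259)*(-9) = -126961729/2763530*(-9) = 1142655561/2763530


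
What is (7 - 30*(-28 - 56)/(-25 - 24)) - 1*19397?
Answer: -136090/7 ≈ -19441.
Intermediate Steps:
(7 - 30*(-28 - 56)/(-25 - 24)) - 1*19397 = (7 - (-2520)/(-49)) - 19397 = (7 - (-2520)*(-1)/49) - 19397 = (7 - 30*12/7) - 19397 = (7 - 360/7) - 19397 = -311/7 - 19397 = -136090/7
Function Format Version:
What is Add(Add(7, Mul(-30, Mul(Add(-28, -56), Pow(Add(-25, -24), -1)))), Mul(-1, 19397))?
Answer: Rational(-136090, 7) ≈ -19441.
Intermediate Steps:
Add(Add(7, Mul(-30, Mul(Add(-28, -56), Pow(Add(-25, -24), -1)))), Mul(-1, 19397)) = Add(Add(7, Mul(-30, Mul(-84, Pow(-49, -1)))), -19397) = Add(Add(7, Mul(-30, Mul(-84, Rational(-1, 49)))), -19397) = Add(Add(7, Mul(-30, Rational(12, 7))), -19397) = Add(Add(7, Rational(-360, 7)), -19397) = Add(Rational(-311, 7), -19397) = Rational(-136090, 7)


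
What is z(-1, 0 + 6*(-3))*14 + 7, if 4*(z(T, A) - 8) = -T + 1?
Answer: 126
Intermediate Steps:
z(T, A) = 33/4 - T/4 (z(T, A) = 8 + (-T + 1)/4 = 8 + (1 - T)/4 = 8 + (¼ - T/4) = 33/4 - T/4)
z(-1, 0 + 6*(-3))*14 + 7 = (33/4 - ¼*(-1))*14 + 7 = (33/4 + ¼)*14 + 7 = (17/2)*14 + 7 = 119 + 7 = 126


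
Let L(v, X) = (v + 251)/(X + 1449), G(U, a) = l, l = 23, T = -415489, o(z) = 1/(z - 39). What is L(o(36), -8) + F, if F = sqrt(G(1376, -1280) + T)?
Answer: 752/4323 + I*sqrt(415466) ≈ 0.17395 + 644.57*I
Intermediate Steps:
o(z) = 1/(-39 + z)
G(U, a) = 23
L(v, X) = (251 + v)/(1449 + X)
F = I*sqrt(415466) (F = sqrt(23 - 415489) = sqrt(-415466) = I*sqrt(415466) ≈ 644.57*I)
L(o(36), -8) + F = (251 + 1/(-39 + 36))/(1449 - 8) + I*sqrt(415466) = (251 + 1/(-3))/1441 + I*sqrt(415466) = (251 - 1/3)/1441 + I*sqrt(415466) = (1/1441)*(752/3) + I*sqrt(415466) = 752/4323 + I*sqrt(415466)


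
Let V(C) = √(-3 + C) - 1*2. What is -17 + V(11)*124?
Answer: -265 + 248*√2 ≈ 85.725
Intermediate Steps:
V(C) = -2 + √(-3 + C) (V(C) = √(-3 + C) - 2 = -2 + √(-3 + C))
-17 + V(11)*124 = -17 + (-2 + √(-3 + 11))*124 = -17 + (-2 + √8)*124 = -17 + (-2 + 2*√2)*124 = -17 + (-248 + 248*√2) = -265 + 248*√2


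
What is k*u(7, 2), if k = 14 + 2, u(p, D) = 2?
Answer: 32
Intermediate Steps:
k = 16
k*u(7, 2) = 16*2 = 32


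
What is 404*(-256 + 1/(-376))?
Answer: -9721957/94 ≈ -1.0343e+5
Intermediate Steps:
404*(-256 + 1/(-376)) = 404*(-256 - 1/376) = 404*(-96257/376) = -9721957/94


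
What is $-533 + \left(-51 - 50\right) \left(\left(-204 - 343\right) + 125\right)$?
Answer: $42089$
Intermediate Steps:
$-533 + \left(-51 - 50\right) \left(\left(-204 - 343\right) + 125\right) = -533 + \left(-51 - 50\right) \left(-547 + 125\right) = -533 - -42622 = -533 + 42622 = 42089$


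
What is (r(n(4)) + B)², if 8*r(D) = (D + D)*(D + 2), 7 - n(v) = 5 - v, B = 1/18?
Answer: 47089/324 ≈ 145.34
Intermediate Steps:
B = 1/18 ≈ 0.055556
n(v) = 2 + v (n(v) = 7 - (5 - v) = 7 + (-5 + v) = 2 + v)
r(D) = D*(2 + D)/4 (r(D) = ((D + D)*(D + 2))/8 = ((2*D)*(2 + D))/8 = (2*D*(2 + D))/8 = D*(2 + D)/4)
(r(n(4)) + B)² = ((2 + 4)*(2 + (2 + 4))/4 + 1/18)² = ((¼)*6*(2 + 6) + 1/18)² = ((¼)*6*8 + 1/18)² = (12 + 1/18)² = (217/18)² = 47089/324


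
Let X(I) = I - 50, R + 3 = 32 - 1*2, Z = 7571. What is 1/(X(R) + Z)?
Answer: 1/7548 ≈ 0.00013249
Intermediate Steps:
R = 27 (R = -3 + (32 - 1*2) = -3 + (32 - 2) = -3 + 30 = 27)
X(I) = -50 + I
1/(X(R) + Z) = 1/((-50 + 27) + 7571) = 1/(-23 + 7571) = 1/7548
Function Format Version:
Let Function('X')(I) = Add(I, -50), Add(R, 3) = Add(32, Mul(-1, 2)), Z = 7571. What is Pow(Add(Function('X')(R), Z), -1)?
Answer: Rational(1, 7548) ≈ 0.00013249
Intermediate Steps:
R = 27 (R = Add(-3, Add(32, Mul(-1, 2))) = Add(-3, Add(32, -2)) = Add(-3, 30) = 27)
Function('X')(I) = Add(-50, I)
Pow(Add(Function('X')(R), Z), -1) = Pow(Add(Add(-50, 27), 7571), -1) = Pow(Add(-23, 7571), -1) = Pow(7548, -1) = Rational(1, 7548)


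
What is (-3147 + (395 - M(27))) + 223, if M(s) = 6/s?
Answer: -22763/9 ≈ -2529.2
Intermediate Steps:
(-3147 + (395 - M(27))) + 223 = (-3147 + (395 - 6/27)) + 223 = (-3147 + (395 - 1*2/9)) + 223 = (-3147 + (395 - 2/9)) + 223 = (-3147 + 3553/9) + 223 = -24770/9 + 223 = -22763/9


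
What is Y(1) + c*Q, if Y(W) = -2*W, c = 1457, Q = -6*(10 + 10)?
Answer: -174842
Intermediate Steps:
Q = -120 (Q = -6*20 = -120)
Y(1) + c*Q = -2*1 + 1457*(-120) = -2 - 174840 = -174842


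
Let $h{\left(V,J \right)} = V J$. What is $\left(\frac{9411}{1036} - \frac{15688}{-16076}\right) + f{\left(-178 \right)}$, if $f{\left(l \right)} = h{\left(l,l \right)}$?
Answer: $\frac{131964049857}{4163684} \approx 31694.0$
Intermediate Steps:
$h{\left(V,J \right)} = J V$
$f{\left(l \right)} = l^{2}$ ($f{\left(l \right)} = l l = l^{2}$)
$\left(\frac{9411}{1036} - \frac{15688}{-16076}\right) + f{\left(-178 \right)} = \left(\frac{9411}{1036} - \frac{15688}{-16076}\right) + \left(-178\right)^{2} = \left(9411 \cdot \frac{1}{1036} - - \frac{3922}{4019}\right) + 31684 = \left(\frac{9411}{1036} + \frac{3922}{4019}\right) + 31684 = \frac{41886001}{4163684} + 31684 = \frac{131964049857}{4163684}$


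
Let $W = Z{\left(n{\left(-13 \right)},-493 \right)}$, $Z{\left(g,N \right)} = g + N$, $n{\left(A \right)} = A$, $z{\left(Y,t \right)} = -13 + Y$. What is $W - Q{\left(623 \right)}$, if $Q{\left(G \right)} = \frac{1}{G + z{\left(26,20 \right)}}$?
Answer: $- \frac{321817}{636} \approx -506.0$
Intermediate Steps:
$Q{\left(G \right)} = \frac{1}{13 + G}$ ($Q{\left(G \right)} = \frac{1}{G + \left(-13 + 26\right)} = \frac{1}{G + 13} = \frac{1}{13 + G}$)
$Z{\left(g,N \right)} = N + g$
$W = -506$ ($W = -493 - 13 = -506$)
$W - Q{\left(623 \right)} = -506 - \frac{1}{13 + 623} = -506 - \frac{1}{636} = - \frac{321817}{636}$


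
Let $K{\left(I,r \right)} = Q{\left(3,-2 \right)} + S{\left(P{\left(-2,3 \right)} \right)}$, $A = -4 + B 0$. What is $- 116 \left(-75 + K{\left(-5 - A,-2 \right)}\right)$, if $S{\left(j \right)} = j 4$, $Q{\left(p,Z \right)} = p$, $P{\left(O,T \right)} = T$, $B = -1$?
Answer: $6960$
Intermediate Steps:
$A = -4$ ($A = -4 - 0 = -4 + 0 = -4$)
$S{\left(j \right)} = 4 j$
$K{\left(I,r \right)} = 15$ ($K{\left(I,r \right)} = 3 + 4 \cdot 3 = 3 + 12 = 15$)
$- 116 \left(-75 + K{\left(-5 - A,-2 \right)}\right) = - 116 \left(-75 + 15\right) = \left(-116\right) \left(-60\right) = 6960$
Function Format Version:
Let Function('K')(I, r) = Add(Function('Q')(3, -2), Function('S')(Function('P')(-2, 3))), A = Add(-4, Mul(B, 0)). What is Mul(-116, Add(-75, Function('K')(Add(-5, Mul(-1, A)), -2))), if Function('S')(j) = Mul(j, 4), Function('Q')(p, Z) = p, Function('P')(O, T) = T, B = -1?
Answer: 6960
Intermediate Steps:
A = -4 (A = Add(-4, Mul(-1, 0)) = Add(-4, 0) = -4)
Function('S')(j) = Mul(4, j)
Function('K')(I, r) = 15 (Function('K')(I, r) = Add(3, Mul(4, 3)) = Add(3, 12) = 15)
Mul(-116, Add(-75, Function('K')(Add(-5, Mul(-1, A)), -2))) = Mul(-116, Add(-75, 15)) = Mul(-116, -60) = 6960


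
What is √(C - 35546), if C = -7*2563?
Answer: 3*I*√5943 ≈ 231.27*I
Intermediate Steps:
C = -17941
√(C - 35546) = √(-17941 - 35546) = √(-53487) = 3*I*√5943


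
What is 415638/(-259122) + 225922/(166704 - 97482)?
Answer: 2480838904/1494745257 ≈ 1.6597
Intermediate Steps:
415638/(-259122) + 225922/(166704 - 97482) = 415638*(-1/259122) + 225922/69222 = -69273/43187 + 225922*(1/69222) = -69273/43187 + 112961/34611 = 2480838904/1494745257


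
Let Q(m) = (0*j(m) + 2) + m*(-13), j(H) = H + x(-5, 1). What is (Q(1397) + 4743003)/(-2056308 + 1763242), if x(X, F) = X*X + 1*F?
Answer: -102714/6371 ≈ -16.122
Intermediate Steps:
x(X, F) = F + X² (x(X, F) = X² + F = F + X²)
j(H) = 26 + H (j(H) = H + (1 + (-5)²) = H + (1 + 25) = H + 26 = 26 + H)
Q(m) = 2 - 13*m (Q(m) = (0*(26 + m) + 2) + m*(-13) = (0 + 2) - 13*m = 2 - 13*m)
(Q(1397) + 4743003)/(-2056308 + 1763242) = ((2 - 13*1397) + 4743003)/(-2056308 + 1763242) = ((2 - 18161) + 4743003)/(-293066) = (-18159 + 4743003)*(-1/293066) = 4724844*(-1/293066) = -102714/6371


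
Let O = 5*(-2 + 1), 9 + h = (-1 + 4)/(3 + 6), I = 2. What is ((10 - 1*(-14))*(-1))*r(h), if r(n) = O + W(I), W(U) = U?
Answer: 72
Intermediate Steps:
h = -26/3 (h = -9 + (-1 + 4)/(3 + 6) = -9 + 3/9 = -9 + 3*(1/9) = -9 + 1/3 = -26/3 ≈ -8.6667)
O = -5 (O = 5*(-1) = -5)
r(n) = -3 (r(n) = -5 + 2 = -3)
((10 - 1*(-14))*(-1))*r(h) = ((10 - 1*(-14))*(-1))*(-3) = ((10 + 14)*(-1))*(-3) = (24*(-1))*(-3) = -24*(-3) = 72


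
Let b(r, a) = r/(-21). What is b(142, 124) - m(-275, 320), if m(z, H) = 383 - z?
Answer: -13960/21 ≈ -664.76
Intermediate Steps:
b(r, a) = -r/21 (b(r, a) = r*(-1/21) = -r/21)
b(142, 124) - m(-275, 320) = -1/21*142 - (383 - 1*(-275)) = -142/21 - (383 + 275) = -142/21 - 1*658 = -142/21 - 658 = -13960/21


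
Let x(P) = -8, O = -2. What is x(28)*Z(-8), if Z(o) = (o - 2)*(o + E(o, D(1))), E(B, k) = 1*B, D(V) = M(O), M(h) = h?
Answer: -1280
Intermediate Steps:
D(V) = -2
E(B, k) = B
Z(o) = 2*o*(-2 + o) (Z(o) = (o - 2)*(o + o) = (-2 + o)*(2*o) = 2*o*(-2 + o))
x(28)*Z(-8) = -16*(-8)*(-2 - 8) = -16*(-8)*(-10) = -8*160 = -1280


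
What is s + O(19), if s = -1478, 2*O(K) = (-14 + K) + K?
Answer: -1466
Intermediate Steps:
O(K) = -7 + K (O(K) = ((-14 + K) + K)/2 = (-14 + 2*K)/2 = -7 + K)
s + O(19) = -1478 + (-7 + 19) = -1478 + 12 = -1466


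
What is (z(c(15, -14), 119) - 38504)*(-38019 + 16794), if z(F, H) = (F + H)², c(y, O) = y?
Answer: 436131300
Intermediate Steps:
(z(c(15, -14), 119) - 38504)*(-38019 + 16794) = ((15 + 119)² - 38504)*(-38019 + 16794) = (134² - 38504)*(-21225) = (17956 - 38504)*(-21225) = -20548*(-21225) = 436131300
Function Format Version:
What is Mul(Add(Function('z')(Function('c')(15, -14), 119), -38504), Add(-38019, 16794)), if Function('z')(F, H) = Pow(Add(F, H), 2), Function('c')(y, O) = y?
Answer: 436131300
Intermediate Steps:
Mul(Add(Function('z')(Function('c')(15, -14), 119), -38504), Add(-38019, 16794)) = Mul(Add(Pow(Add(15, 119), 2), -38504), Add(-38019, 16794)) = Mul(Add(Pow(134, 2), -38504), -21225) = Mul(Add(17956, -38504), -21225) = Mul(-20548, -21225) = 436131300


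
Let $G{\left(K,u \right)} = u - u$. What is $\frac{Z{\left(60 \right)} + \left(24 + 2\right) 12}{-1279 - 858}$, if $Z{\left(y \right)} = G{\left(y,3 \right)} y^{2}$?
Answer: $- \frac{312}{2137} \approx -0.146$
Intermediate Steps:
$G{\left(K,u \right)} = 0$
$Z{\left(y \right)} = 0$ ($Z{\left(y \right)} = 0 y^{2} = 0$)
$\frac{Z{\left(60 \right)} + \left(24 + 2\right) 12}{-1279 - 858} = \frac{0 + \left(24 + 2\right) 12}{-1279 - 858} = \frac{0 + 26 \cdot 12}{-2137} = \left(0 + 312\right) \left(- \frac{1}{2137}\right) = 312 \left(- \frac{1}{2137}\right) = - \frac{312}{2137}$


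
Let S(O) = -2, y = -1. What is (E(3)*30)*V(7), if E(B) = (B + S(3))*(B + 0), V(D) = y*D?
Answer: -630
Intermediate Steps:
V(D) = -D
E(B) = B*(-2 + B) (E(B) = (B - 2)*(B + 0) = (-2 + B)*B = B*(-2 + B))
(E(3)*30)*V(7) = ((3*(-2 + 3))*30)*(-1*7) = ((3*1)*30)*(-7) = (3*30)*(-7) = 90*(-7) = -630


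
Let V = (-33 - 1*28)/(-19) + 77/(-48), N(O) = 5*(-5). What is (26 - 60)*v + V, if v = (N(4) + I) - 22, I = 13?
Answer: 1055737/912 ≈ 1157.6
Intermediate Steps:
N(O) = -25
v = -34 (v = (-25 + 13) - 22 = -12 - 22 = -34)
V = 1465/912 (V = (-33 - 28)*(-1/19) + 77*(-1/48) = -61*(-1/19) - 77/48 = 61/19 - 77/48 = 1465/912 ≈ 1.6064)
(26 - 60)*v + V = (26 - 60)*(-34) + 1465/912 = -34*(-34) + 1465/912 = 1156 + 1465/912 = 1055737/912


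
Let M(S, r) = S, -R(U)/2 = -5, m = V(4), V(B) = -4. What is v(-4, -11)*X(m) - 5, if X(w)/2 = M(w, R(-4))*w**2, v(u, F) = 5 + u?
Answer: -133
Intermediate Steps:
m = -4
R(U) = 10 (R(U) = -2*(-5) = 10)
X(w) = 2*w**3 (X(w) = 2*(w*w**2) = 2*w**3)
v(-4, -11)*X(m) - 5 = (5 - 4)*(2*(-4)**3) - 5 = 1*(2*(-64)) - 5 = 1*(-128) - 5 = -128 - 5 = -133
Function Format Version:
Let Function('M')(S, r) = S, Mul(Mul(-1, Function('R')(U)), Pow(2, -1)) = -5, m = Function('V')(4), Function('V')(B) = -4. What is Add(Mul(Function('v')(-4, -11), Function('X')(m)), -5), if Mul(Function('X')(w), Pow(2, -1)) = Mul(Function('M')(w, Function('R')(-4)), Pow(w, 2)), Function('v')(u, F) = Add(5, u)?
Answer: -133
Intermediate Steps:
m = -4
Function('R')(U) = 10 (Function('R')(U) = Mul(-2, -5) = 10)
Function('X')(w) = Mul(2, Pow(w, 3)) (Function('X')(w) = Mul(2, Mul(w, Pow(w, 2))) = Mul(2, Pow(w, 3)))
Add(Mul(Function('v')(-4, -11), Function('X')(m)), -5) = Add(Mul(Add(5, -4), Mul(2, Pow(-4, 3))), -5) = Add(Mul(1, Mul(2, -64)), -5) = Add(Mul(1, -128), -5) = Add(-128, -5) = -133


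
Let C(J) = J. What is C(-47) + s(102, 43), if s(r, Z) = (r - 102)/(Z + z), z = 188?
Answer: -47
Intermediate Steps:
s(r, Z) = (-102 + r)/(188 + Z) (s(r, Z) = (r - 102)/(Z + 188) = (-102 + r)/(188 + Z))
C(-47) + s(102, 43) = -47 + (-102 + 102)/(188 + 43) = -47 + 0/231 = -47 + (1/231)*0 = -47 + 0 = -47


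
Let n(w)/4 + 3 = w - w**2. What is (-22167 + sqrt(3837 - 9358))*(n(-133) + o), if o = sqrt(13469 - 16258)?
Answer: (22167 - I*sqrt(5521))*(71300 - I*sqrt(2789)) ≈ 1.5805e+9 - 6.4685e+6*I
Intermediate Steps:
n(w) = -12 - 4*w**2 + 4*w (n(w) = -12 + 4*(w - w**2) = -12 + (-4*w**2 + 4*w) = -12 - 4*w**2 + 4*w)
o = I*sqrt(2789) (o = sqrt(-2789) = I*sqrt(2789) ≈ 52.811*I)
(-22167 + sqrt(3837 - 9358))*(n(-133) + o) = (-22167 + sqrt(3837 - 9358))*((-12 - 4*(-133)**2 + 4*(-133)) + I*sqrt(2789)) = (-22167 + sqrt(-5521))*((-12 - 4*17689 - 532) + I*sqrt(2789)) = (-22167 + I*sqrt(5521))*((-12 - 70756 - 532) + I*sqrt(2789)) = (-22167 + I*sqrt(5521))*(-71300 + I*sqrt(2789)) = (-71300 + I*sqrt(2789))*(-22167 + I*sqrt(5521))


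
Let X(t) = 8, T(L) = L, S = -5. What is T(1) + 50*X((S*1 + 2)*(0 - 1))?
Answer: 401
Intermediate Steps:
T(1) + 50*X((S*1 + 2)*(0 - 1)) = 1 + 50*8 = 1 + 400 = 401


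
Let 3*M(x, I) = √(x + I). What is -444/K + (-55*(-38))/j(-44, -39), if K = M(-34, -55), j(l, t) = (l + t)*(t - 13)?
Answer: 1045/2158 + 1332*I*√89/89 ≈ 0.48424 + 141.19*I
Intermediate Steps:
M(x, I) = √(I + x)/3 (M(x, I) = √(x + I)/3 = √(I + x)/3)
j(l, t) = (-13 + t)*(l + t) (j(l, t) = (l + t)*(-13 + t) = (-13 + t)*(l + t))
K = I*√89/3 (K = √(-55 - 34)/3 = √(-89)/3 = (I*√89)/3 = I*√89/3 ≈ 3.1447*I)
-444/K + (-55*(-38))/j(-44, -39) = -444*(-3*I*√89/89) + (-55*(-38))/((-39)² - 13*(-44) - 13*(-39) - 44*(-39)) = -(-1332)*I*√89/89 + 2090/(1521 + 572 + 507 + 1716) = 1332*I*√89/89 + 2090/4316 = 1332*I*√89/89 + 2090*(1/4316) = 1332*I*√89/89 + 1045/2158 = 1045/2158 + 1332*I*√89/89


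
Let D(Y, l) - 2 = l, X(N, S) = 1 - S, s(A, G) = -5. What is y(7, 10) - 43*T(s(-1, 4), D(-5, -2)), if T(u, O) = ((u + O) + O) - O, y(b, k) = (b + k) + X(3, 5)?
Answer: 228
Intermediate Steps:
D(Y, l) = 2 + l
y(b, k) = -4 + b + k (y(b, k) = (b + k) + (1 - 1*5) = (b + k) + (1 - 5) = (b + k) - 4 = -4 + b + k)
T(u, O) = O + u (T(u, O) = ((O + u) + O) - O = (u + 2*O) - O = O + u)
y(7, 10) - 43*T(s(-1, 4), D(-5, -2)) = (-4 + 7 + 10) - 43*((2 - 2) - 5) = 13 - 43*(0 - 5) = 13 - 43*(-5) = 13 + 215 = 228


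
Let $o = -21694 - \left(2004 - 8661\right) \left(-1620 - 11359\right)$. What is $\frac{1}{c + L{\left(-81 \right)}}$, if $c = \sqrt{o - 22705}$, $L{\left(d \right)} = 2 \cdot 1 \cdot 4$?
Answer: $\frac{4}{43222833} - \frac{i \sqrt{86445602}}{86445666} \approx 9.2544 \cdot 10^{-8} - 0.00010755 i$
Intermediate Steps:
$o = -86422897$ ($o = -21694 - \left(-6657\right) \left(-12979\right) = -21694 - 86401203 = -86422897$)
$L{\left(d \right)} = 8$ ($L{\left(d \right)} = 2 \cdot 4 = 8$)
$c = i \sqrt{86445602}$ ($c = \sqrt{-86422897 - 22705} = \sqrt{-86445602} = i \sqrt{86445602} \approx 9297.6 i$)
$\frac{1}{c + L{\left(-81 \right)}} = \frac{1}{i \sqrt{86445602} + 8} = \frac{1}{8 + i \sqrt{86445602}}$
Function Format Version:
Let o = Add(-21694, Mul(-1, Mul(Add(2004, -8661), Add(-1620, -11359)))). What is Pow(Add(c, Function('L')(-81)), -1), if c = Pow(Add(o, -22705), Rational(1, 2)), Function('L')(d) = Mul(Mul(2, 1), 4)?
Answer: Add(Rational(4, 43222833), Mul(Rational(-1, 86445666), I, Pow(86445602, Rational(1, 2)))) ≈ Add(9.2544e-8, Mul(-0.00010755, I))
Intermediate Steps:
o = -86422897 (o = Add(-21694, Mul(-1, Mul(-6657, -12979))) = Add(-21694, Mul(-1, 86401203)) = Add(-21694, -86401203) = -86422897)
Function('L')(d) = 8 (Function('L')(d) = Mul(2, 4) = 8)
c = Mul(I, Pow(86445602, Rational(1, 2))) (c = Pow(Add(-86422897, -22705), Rational(1, 2)) = Pow(-86445602, Rational(1, 2)) = Mul(I, Pow(86445602, Rational(1, 2))) ≈ Mul(9297.6, I))
Pow(Add(c, Function('L')(-81)), -1) = Pow(Add(Mul(I, Pow(86445602, Rational(1, 2))), 8), -1) = Pow(Add(8, Mul(I, Pow(86445602, Rational(1, 2)))), -1)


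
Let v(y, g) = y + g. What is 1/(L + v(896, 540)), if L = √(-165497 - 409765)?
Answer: 718/1318679 - 9*I*√7102/2637358 ≈ 0.00054448 - 0.00028758*I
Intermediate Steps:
v(y, g) = g + y
L = 9*I*√7102 (L = √(-575262) = 9*I*√7102 ≈ 758.46*I)
1/(L + v(896, 540)) = 1/(9*I*√7102 + (540 + 896)) = 1/(9*I*√7102 + 1436) = 1/(1436 + 9*I*√7102)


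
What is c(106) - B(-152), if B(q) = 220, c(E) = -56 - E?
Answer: -382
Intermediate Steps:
c(106) - B(-152) = (-56 - 1*106) - 1*220 = (-56 - 106) - 220 = -162 - 220 = -382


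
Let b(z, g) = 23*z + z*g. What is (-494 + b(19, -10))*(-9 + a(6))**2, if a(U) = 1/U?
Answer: -693823/36 ≈ -19273.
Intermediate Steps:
a(U) = 1/U
b(z, g) = 23*z + g*z
(-494 + b(19, -10))*(-9 + a(6))**2 = (-494 + 19*(23 - 10))*(-9 + 1/6)**2 = (-494 + 19*13)*(-9 + 1/6)**2 = (-494 + 247)*(-53/6)**2 = -247*2809/36 = -693823/36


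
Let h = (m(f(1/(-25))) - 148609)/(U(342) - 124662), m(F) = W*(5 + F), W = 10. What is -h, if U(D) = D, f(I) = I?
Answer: -247599/207200 ≈ -1.1950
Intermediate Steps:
m(F) = 50 + 10*F (m(F) = 10*(5 + F) = 50 + 10*F)
h = 247599/207200 (h = ((50 + 10/(-25)) - 148609)/(342 - 124662) = ((50 + 10*(-1/25)) - 148609)/(-124320) = ((50 - ⅖) - 148609)*(-1/124320) = (248/5 - 148609)*(-1/124320) = -742797/5*(-1/124320) = 247599/207200 ≈ 1.1950)
-h = -1*247599/207200 = -247599/207200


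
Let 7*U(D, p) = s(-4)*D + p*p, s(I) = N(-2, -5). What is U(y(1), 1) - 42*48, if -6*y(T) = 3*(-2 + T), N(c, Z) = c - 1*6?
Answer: -14115/7 ≈ -2016.4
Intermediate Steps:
N(c, Z) = -6 + c (N(c, Z) = c - 6 = -6 + c)
s(I) = -8 (s(I) = -6 - 2 = -8)
y(T) = 1 - T/2 (y(T) = -(-2 + T)/2 = -(-6 + 3*T)/6 = 1 - T/2)
U(D, p) = -8*D/7 + p²/7 (U(D, p) = (-8*D + p*p)/7 = (-8*D + p²)/7 = (p² - 8*D)/7 = -8*D/7 + p²/7)
U(y(1), 1) - 42*48 = (-8*(1 - ½*1)/7 + (⅐)*1²) - 42*48 = (-8*(1 - ½)/7 + (⅐)*1) - 2016 = (-8/7*½ + ⅐) - 2016 = (-4/7 + ⅐) - 2016 = -3/7 - 2016 = -14115/7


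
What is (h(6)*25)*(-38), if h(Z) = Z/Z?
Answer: -950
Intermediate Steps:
h(Z) = 1
(h(6)*25)*(-38) = (1*25)*(-38) = 25*(-38) = -950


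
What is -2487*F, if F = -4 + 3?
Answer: 2487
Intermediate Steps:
F = -1
-2487*F = -2487*(-1) = 2487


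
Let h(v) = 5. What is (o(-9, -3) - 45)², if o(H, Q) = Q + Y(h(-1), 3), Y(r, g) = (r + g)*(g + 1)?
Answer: 256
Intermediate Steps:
Y(r, g) = (1 + g)*(g + r) (Y(r, g) = (g + r)*(1 + g) = (1 + g)*(g + r))
o(H, Q) = 32 + Q (o(H, Q) = Q + (3 + 5 + 3² + 3*5) = Q + (3 + 5 + 9 + 15) = Q + 32 = 32 + Q)
(o(-9, -3) - 45)² = ((32 - 3) - 45)² = (29 - 45)² = (-16)² = 256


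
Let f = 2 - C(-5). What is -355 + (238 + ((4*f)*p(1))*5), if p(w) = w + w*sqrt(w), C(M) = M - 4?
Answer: 323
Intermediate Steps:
C(M) = -4 + M
f = 11 (f = 2 - (-4 - 5) = 2 - 1*(-9) = 2 + 9 = 11)
p(w) = w + w**(3/2)
-355 + (238 + ((4*f)*p(1))*5) = -355 + (238 + ((4*11)*(1 + 1**(3/2)))*5) = -355 + (238 + (44*(1 + 1))*5) = -355 + (238 + (44*2)*5) = -355 + (238 + 88*5) = -355 + (238 + 440) = -355 + 678 = 323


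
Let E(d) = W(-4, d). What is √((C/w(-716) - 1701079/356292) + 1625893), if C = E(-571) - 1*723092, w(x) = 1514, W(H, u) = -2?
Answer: √3284463904577355985185/44952174 ≈ 1274.9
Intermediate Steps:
E(d) = -2
C = -723094 (C = -2 - 1*723092 = -2 - 723092 = -723094)
√((C/w(-716) - 1701079/356292) + 1625893) = √((-723094/1514 - 1701079/356292) + 1625893) = √((-723094*1/1514 - 1701079*1/356292) + 1625893) = √((-361547/757 - 1701079/356292) + 1625893) = √(-130104020527/269713044 + 1625893) = √(438394446227765/269713044) = √3284463904577355985185/44952174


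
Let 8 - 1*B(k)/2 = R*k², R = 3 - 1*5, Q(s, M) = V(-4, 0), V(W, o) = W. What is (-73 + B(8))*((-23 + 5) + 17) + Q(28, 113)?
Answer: -203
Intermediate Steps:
Q(s, M) = -4
R = -2 (R = 3 - 5 = -2)
B(k) = 16 + 4*k² (B(k) = 16 - (-4)*k² = 16 + 4*k²)
(-73 + B(8))*((-23 + 5) + 17) + Q(28, 113) = (-73 + (16 + 4*8²))*((-23 + 5) + 17) - 4 = (-73 + (16 + 4*64))*(-18 + 17) - 4 = (-73 + (16 + 256))*(-1) - 4 = (-73 + 272)*(-1) - 4 = 199*(-1) - 4 = -199 - 4 = -203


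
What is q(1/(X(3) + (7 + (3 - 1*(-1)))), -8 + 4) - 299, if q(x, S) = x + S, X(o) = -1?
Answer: -3029/10 ≈ -302.90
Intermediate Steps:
q(x, S) = S + x
q(1/(X(3) + (7 + (3 - 1*(-1)))), -8 + 4) - 299 = ((-8 + 4) + 1/(-1 + (7 + (3 - 1*(-1))))) - 299 = (-4 + 1/(-1 + (7 + (3 + 1)))) - 299 = (-4 + 1/(-1 + (7 + 4))) - 299 = (-4 + 1/(-1 + 11)) - 299 = (-4 + 1/10) - 299 = -39/10 - 299 = -3029/10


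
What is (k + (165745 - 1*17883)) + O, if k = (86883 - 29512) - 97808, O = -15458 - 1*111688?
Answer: -19721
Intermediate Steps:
O = -127146 (O = -15458 - 111688 = -127146)
k = -40437 (k = 57371 - 97808 = -40437)
(k + (165745 - 1*17883)) + O = (-40437 + (165745 - 1*17883)) - 127146 = (-40437 + (165745 - 17883)) - 127146 = (-40437 + 147862) - 127146 = 107425 - 127146 = -19721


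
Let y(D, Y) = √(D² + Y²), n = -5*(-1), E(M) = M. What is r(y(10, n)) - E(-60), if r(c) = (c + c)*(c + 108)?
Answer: 310 + 1080*√5 ≈ 2725.0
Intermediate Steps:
n = 5
r(c) = 2*c*(108 + c) (r(c) = (2*c)*(108 + c) = 2*c*(108 + c))
r(y(10, n)) - E(-60) = 2*√(10² + 5²)*(108 + √(10² + 5²)) - 1*(-60) = 2*√(100 + 25)*(108 + √(100 + 25)) + 60 = 2*√125*(108 + √125) + 60 = 2*(5*√5)*(108 + 5*√5) + 60 = 10*√5*(108 + 5*√5) + 60 = 60 + 10*√5*(108 + 5*√5)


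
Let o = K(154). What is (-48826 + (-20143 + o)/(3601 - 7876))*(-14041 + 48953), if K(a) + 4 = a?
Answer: -7286523913184/4275 ≈ -1.7045e+9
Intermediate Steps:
K(a) = -4 + a
o = 150 (o = -4 + 154 = 150)
(-48826 + (-20143 + o)/(3601 - 7876))*(-14041 + 48953) = (-48826 + (-20143 + 150)/(3601 - 7876))*(-14041 + 48953) = (-48826 - 19993/(-4275))*34912 = (-48826 - 19993*(-1/4275))*34912 = (-48826 + 19993/4275)*34912 = -208711157/4275*34912 = -7286523913184/4275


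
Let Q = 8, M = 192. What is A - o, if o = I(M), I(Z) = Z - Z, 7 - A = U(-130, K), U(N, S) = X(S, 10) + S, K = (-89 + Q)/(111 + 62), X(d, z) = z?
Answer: -438/173 ≈ -2.5318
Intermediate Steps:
K = -81/173 (K = (-89 + 8)/(111 + 62) = -81/173 ≈ -0.46821)
U(N, S) = 10 + S
A = -438/173 (A = 7 - (10 - 81/173) = 7 - 1*1649/173 = 7 - 1649/173 = -438/173 ≈ -2.5318)
I(Z) = 0
o = 0
A - o = -438/173 - 1*0 = -438/173 + 0 = -438/173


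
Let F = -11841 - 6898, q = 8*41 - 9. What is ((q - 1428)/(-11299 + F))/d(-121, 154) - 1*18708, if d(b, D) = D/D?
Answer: -561949795/30038 ≈ -18708.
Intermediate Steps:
d(b, D) = 1
q = 319 (q = 328 - 9 = 319)
F = -18739
((q - 1428)/(-11299 + F))/d(-121, 154) - 1*18708 = ((319 - 1428)/(-11299 - 18739))/1 - 1*18708 = -1109/(-30038)*1 - 18708 = -1109*(-1/30038)*1 - 18708 = (1109/30038)*1 - 18708 = 1109/30038 - 18708 = -561949795/30038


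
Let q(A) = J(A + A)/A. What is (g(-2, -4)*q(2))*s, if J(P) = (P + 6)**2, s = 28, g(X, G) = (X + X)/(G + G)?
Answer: 700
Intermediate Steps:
g(X, G) = X/G (g(X, G) = (2*X)/((2*G)) = (2*X)*(1/(2*G)) = X/G)
J(P) = (6 + P)**2
q(A) = (6 + 2*A)**2/A (q(A) = (6 + (A + A))**2/A = (6 + 2*A)**2/A)
(g(-2, -4)*q(2))*s = ((-2/(-4))*(4*(3 + 2)**2/2))*28 = ((-2*(-1/4))*(4*(1/2)*5**2))*28 = ((4*(1/2)*25)/2)*28 = ((1/2)*50)*28 = 25*28 = 700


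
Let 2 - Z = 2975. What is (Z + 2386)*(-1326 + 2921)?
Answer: -936265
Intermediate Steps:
Z = -2973 (Z = 2 - 1*2975 = 2 - 2975 = -2973)
(Z + 2386)*(-1326 + 2921) = (-2973 + 2386)*(-1326 + 2921) = -587*1595 = -936265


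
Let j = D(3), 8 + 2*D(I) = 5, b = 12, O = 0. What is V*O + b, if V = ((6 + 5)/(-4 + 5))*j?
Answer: 12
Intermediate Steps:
D(I) = -3/2 (D(I) = -4 + (1/2)*5 = -4 + 5/2 = -3/2)
j = -3/2 ≈ -1.5000
V = -33/2 (V = ((6 + 5)/(-4 + 5))*(-3/2) = (11/1)*(-3/2) = (11*1)*(-3/2) = 11*(-3/2) = -33/2 ≈ -16.500)
V*O + b = -33/2*0 + 12 = 0 + 12 = 12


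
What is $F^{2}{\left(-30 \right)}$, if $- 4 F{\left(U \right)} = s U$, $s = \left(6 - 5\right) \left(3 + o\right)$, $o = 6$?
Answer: $\frac{18225}{4} \approx 4556.3$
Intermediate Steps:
$s = 9$ ($s = \left(6 - 5\right) \left(3 + 6\right) = 1 \cdot 9 = 9$)
$F{\left(U \right)} = - \frac{9 U}{4}$
$F^{2}{\left(-30 \right)} = \left(\left(- \frac{9}{4}\right) \left(-30\right)\right)^{2} = \left(\frac{135}{2}\right)^{2} = \frac{18225}{4}$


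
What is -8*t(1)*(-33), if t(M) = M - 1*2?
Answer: -264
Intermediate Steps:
t(M) = -2 + M (t(M) = M - 2 = -2 + M)
-8*t(1)*(-33) = -8*(-2 + 1)*(-33) = -8*(-1)*(-33) = 8*(-33) = -264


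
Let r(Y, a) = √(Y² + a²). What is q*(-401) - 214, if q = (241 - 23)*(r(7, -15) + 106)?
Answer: -9266522 - 87418*√274 ≈ -1.0714e+7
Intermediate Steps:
q = 23108 + 218*√274 (q = (241 - 23)*(√(7² + (-15)²) + 106) = 218*(√(49 + 225) + 106) = 218*(√274 + 106) = 218*(106 + √274) = 23108 + 218*√274 ≈ 26717.)
q*(-401) - 214 = (23108 + 218*√274)*(-401) - 214 = (-9266308 - 87418*√274) - 214 = -9266522 - 87418*√274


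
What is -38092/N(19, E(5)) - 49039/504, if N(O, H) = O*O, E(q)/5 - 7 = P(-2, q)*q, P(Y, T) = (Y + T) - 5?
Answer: -36901447/181944 ≈ -202.82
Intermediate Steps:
P(Y, T) = -5 + T + Y (P(Y, T) = (T + Y) - 5 = -5 + T + Y)
E(q) = 35 + 5*q*(-7 + q) (E(q) = 35 + 5*((-5 + q - 2)*q) = 35 + 5*((-7 + q)*q) = 35 + 5*(q*(-7 + q)) = 35 + 5*q*(-7 + q))
N(O, H) = O**2
-38092/N(19, E(5)) - 49039/504 = -38092/(19**2) - 49039/504 = -38092/361 - 49039*1/504 = -38092*1/361 - 49039/504 = -38092/361 - 49039/504 = -36901447/181944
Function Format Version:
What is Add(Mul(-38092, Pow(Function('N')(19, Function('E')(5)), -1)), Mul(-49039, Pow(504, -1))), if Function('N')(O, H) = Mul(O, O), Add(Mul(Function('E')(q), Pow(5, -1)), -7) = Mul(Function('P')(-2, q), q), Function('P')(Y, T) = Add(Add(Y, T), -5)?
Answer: Rational(-36901447, 181944) ≈ -202.82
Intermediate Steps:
Function('P')(Y, T) = Add(-5, T, Y) (Function('P')(Y, T) = Add(Add(T, Y), -5) = Add(-5, T, Y))
Function('E')(q) = Add(35, Mul(5, q, Add(-7, q))) (Function('E')(q) = Add(35, Mul(5, Mul(Add(-5, q, -2), q))) = Add(35, Mul(5, Mul(Add(-7, q), q))) = Add(35, Mul(5, Mul(q, Add(-7, q)))) = Add(35, Mul(5, q, Add(-7, q))))
Function('N')(O, H) = Pow(O, 2)
Add(Mul(-38092, Pow(Function('N')(19, Function('E')(5)), -1)), Mul(-49039, Pow(504, -1))) = Add(Mul(-38092, Pow(Pow(19, 2), -1)), Mul(-49039, Pow(504, -1))) = Add(Mul(-38092, Pow(361, -1)), Mul(-49039, Rational(1, 504))) = Add(Mul(-38092, Rational(1, 361)), Rational(-49039, 504)) = Add(Rational(-38092, 361), Rational(-49039, 504)) = Rational(-36901447, 181944)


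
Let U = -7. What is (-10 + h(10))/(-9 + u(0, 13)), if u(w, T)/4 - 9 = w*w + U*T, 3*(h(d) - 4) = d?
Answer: 8/1011 ≈ 0.0079130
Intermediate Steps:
h(d) = 4 + d/3
u(w, T) = 36 - 28*T + 4*w² (u(w, T) = 36 + 4*(w*w - 7*T) = 36 + 4*(w² - 7*T) = 36 + (-28*T + 4*w²) = 36 - 28*T + 4*w²)
(-10 + h(10))/(-9 + u(0, 13)) = (-10 + (4 + (⅓)*10))/(-9 + (36 - 28*13 + 4*0²)) = (-10 + (4 + 10/3))/(-9 + (36 - 364 + 4*0)) = (-10 + 22/3)/(-9 + (36 - 364 + 0)) = -8/(3*(-9 - 328)) = -8/3/(-337) = -8/3*(-1/337) = 8/1011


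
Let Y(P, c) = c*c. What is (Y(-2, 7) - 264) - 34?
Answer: -249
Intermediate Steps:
Y(P, c) = c**2
(Y(-2, 7) - 264) - 34 = (7**2 - 264) - 34 = (49 - 264) - 34 = -215 - 34 = -249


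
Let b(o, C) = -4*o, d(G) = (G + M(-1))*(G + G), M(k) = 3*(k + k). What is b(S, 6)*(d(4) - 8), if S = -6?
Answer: -576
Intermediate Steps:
M(k) = 6*k (M(k) = 3*(2*k) = 6*k)
d(G) = 2*G*(-6 + G) (d(G) = (G + 6*(-1))*(G + G) = (G - 6)*(2*G) = (-6 + G)*(2*G) = 2*G*(-6 + G))
b(S, 6)*(d(4) - 8) = (-4*(-6))*(2*4*(-6 + 4) - 8) = 24*(2*4*(-2) - 8) = 24*(-16 - 8) = 24*(-24) = -576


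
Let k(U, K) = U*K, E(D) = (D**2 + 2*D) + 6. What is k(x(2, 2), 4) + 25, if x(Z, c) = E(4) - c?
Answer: 137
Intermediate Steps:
E(D) = 6 + D**2 + 2*D
x(Z, c) = 30 - c (x(Z, c) = (6 + 4**2 + 2*4) - c = (6 + 16 + 8) - c = 30 - c)
k(U, K) = K*U
k(x(2, 2), 4) + 25 = 4*(30 - 1*2) + 25 = 4*(30 - 2) + 25 = 4*28 + 25 = 112 + 25 = 137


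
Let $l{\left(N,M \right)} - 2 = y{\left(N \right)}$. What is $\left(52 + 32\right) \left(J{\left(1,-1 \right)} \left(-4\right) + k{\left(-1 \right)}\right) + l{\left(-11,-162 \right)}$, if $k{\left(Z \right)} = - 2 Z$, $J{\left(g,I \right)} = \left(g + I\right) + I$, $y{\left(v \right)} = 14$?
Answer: $520$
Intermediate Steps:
$l{\left(N,M \right)} = 16$ ($l{\left(N,M \right)} = 2 + 14 = 16$)
$J{\left(g,I \right)} = g + 2 I$ ($J{\left(g,I \right)} = \left(I + g\right) + I = g + 2 I$)
$\left(52 + 32\right) \left(J{\left(1,-1 \right)} \left(-4\right) + k{\left(-1 \right)}\right) + l{\left(-11,-162 \right)} = \left(52 + 32\right) \left(\left(1 + 2 \left(-1\right)\right) \left(-4\right) - -2\right) + 16 = 84 \left(\left(1 - 2\right) \left(-4\right) + 2\right) + 16 = 84 \left(\left(-1\right) \left(-4\right) + 2\right) + 16 = 84 \left(4 + 2\right) + 16 = 84 \cdot 6 + 16 = 504 + 16 = 520$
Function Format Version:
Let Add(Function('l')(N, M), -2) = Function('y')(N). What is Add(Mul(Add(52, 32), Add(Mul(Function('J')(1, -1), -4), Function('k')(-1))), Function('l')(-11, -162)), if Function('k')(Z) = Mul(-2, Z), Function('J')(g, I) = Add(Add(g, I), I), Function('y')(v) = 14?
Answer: 520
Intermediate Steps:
Function('l')(N, M) = 16 (Function('l')(N, M) = Add(2, 14) = 16)
Function('J')(g, I) = Add(g, Mul(2, I)) (Function('J')(g, I) = Add(Add(I, g), I) = Add(g, Mul(2, I)))
Add(Mul(Add(52, 32), Add(Mul(Function('J')(1, -1), -4), Function('k')(-1))), Function('l')(-11, -162)) = Add(Mul(Add(52, 32), Add(Mul(Add(1, Mul(2, -1)), -4), Mul(-2, -1))), 16) = Add(Mul(84, Add(Mul(Add(1, -2), -4), 2)), 16) = Add(Mul(84, Add(Mul(-1, -4), 2)), 16) = Add(Mul(84, Add(4, 2)), 16) = Add(Mul(84, 6), 16) = Add(504, 16) = 520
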